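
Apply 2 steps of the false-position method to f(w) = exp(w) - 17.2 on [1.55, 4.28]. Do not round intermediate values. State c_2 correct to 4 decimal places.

f(1.550000) = -12.488530, f(4.280000) = 55.040440
step 1: c = 2.054875, f(c) = -9.394138 < 0 → new bracket [2.054875, 4.280000]
step 2: c = 2.379284, f(c) = -6.402835 < 0 → new bracket [2.379284, 4.280000]

2.3793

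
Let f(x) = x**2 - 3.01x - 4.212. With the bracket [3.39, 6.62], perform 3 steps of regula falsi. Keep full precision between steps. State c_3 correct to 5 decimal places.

4.02152

f(3.390000) = -2.923800, f(6.620000) = 19.686200
step 1: c = 3.807686, f(c) = -1.174664 < 0 → new bracket [3.807686, 6.620000]
step 2: c = 3.966046, f(c) = -0.420280 < 0 → new bracket [3.966046, 6.620000]
step 3: c = 4.021520, f(c) = -0.144150 < 0 → new bracket [4.021520, 6.620000]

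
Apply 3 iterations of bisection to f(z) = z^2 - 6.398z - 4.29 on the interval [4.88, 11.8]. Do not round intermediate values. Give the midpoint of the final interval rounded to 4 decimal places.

f(4.880000) = -11.697840, f(11.800000) = 59.453600 (opposite signs)
step 1: m = 8.340000, f(m) = 11.906280 > 0 → root in [4.880000, 8.340000]
step 2: m = 6.610000, f(m) = -2.888680 < 0 → root in [6.610000, 8.340000]
step 3: m = 7.475000, f(m) = 3.760575 > 0 → root in [6.610000, 7.475000]
Midpoint of [6.610000, 7.475000] = 7.042500

7.0425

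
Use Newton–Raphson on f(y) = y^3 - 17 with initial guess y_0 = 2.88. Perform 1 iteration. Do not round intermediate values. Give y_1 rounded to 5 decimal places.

2.60319

Newton update: y ← y − f(y)/f'(y).
f'(y) = 3y^2
y_0 = 2.880000: f = 6.887872, f' = 24.883200 → y_1 = 2.880000 - (6.887872)/(24.883200) = 2.603192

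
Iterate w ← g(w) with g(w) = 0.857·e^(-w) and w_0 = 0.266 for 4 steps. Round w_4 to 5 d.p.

w_1 = g(0.266000) = 0.656838
w_2 = g(0.656838) = 0.444344
w_3 = g(0.444344) = 0.549547
w_4 = g(0.549547) = 0.494670

0.49467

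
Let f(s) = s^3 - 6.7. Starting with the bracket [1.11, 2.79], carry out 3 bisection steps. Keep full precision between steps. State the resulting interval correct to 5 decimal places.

f(1.110000) = -5.332369, f(2.790000) = 15.017639 (opposite signs)
step 1: m = 1.950000, f(m) = 0.714875 > 0 → root in [1.110000, 1.950000]
step 2: m = 1.530000, f(m) = -3.118423 < 0 → root in [1.530000, 1.950000]
step 3: m = 1.740000, f(m) = -1.431976 < 0 → root in [1.740000, 1.950000]

[1.74000, 1.95000]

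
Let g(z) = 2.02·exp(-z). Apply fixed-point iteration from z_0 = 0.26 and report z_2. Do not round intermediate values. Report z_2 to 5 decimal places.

0.42553

z_1 = g(0.260000) = 1.557524
z_2 = g(1.557524) = 0.425527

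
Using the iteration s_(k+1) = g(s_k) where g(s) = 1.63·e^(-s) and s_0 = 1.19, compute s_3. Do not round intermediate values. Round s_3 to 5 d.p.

s_1 = g(1.190000) = 0.495881
s_2 = g(0.495881) = 0.992726
s_3 = g(0.992726) = 0.604021

0.60402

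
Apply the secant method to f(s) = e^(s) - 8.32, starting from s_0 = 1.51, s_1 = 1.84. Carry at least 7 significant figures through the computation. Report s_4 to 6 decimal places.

2.117976

Secant update: s_(k+1) = s_k − f(s_k)·(s_k − s_(k-1))/(f(s_k) − f(s_(k-1))).
f(s_0) = -3.793269, f(s_1) = -2.023462
s_2 = 1.840000 - (-2.023462)·(1.840000 - 1.510000)/(-2.023462 - (-3.793269)) = 2.217297; f(s_2) = 0.862474
s_3 = 2.217297 - (0.862474)·(2.217297 - 1.840000)/(0.862474 - (-2.023462)) = 2.104540; f(s_3) = -0.116672
s_4 = 2.104540 - (-0.116672)·(2.104540 - 2.217297)/(-0.116672 - (0.862474)) = 2.117976; f(s_4) = -0.005710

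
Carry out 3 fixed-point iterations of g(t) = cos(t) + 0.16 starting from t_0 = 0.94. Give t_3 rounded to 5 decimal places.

0.78799

t_1 = g(0.940000) = 0.749788
t_2 = g(0.749788) = 0.891833
t_3 = g(0.891833) = 0.787986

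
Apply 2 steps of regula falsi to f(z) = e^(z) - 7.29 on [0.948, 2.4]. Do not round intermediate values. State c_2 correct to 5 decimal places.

f(0.948000) = -4.709457, f(2.400000) = 3.733176
step 1: c = 1.757952, f(c) = -1.489452 < 0 → new bracket [1.757952, 2.400000]
step 2: c = 1.941059, f(c) = -0.323874 < 0 → new bracket [1.941059, 2.400000]

1.94106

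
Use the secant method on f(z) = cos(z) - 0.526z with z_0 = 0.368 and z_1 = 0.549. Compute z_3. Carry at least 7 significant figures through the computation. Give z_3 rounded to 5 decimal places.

f(z_0) = 0.739481, f(z_1) = 0.564273
z_2 = 0.549000 - (0.564273)·(0.549000 - 0.368000)/(0.564273 - (0.739481)) = 1.131927; f(z_2) = -0.170477
z_3 = 1.131927 - (-0.170477)·(1.131927 - 0.549000)/(-0.170477 - (0.564273)) = 0.996676; f(z_3) = 0.018845

0.99668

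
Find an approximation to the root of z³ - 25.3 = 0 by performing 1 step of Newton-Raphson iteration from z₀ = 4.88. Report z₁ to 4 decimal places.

Newton update: z ← z − f(z)/f'(z).
f'(z) = 3z²
z_0 = 4.880000: f = 90.914272, f' = 71.443200 → z_1 = 4.880000 - (90.914272)/(71.443200) = 3.607461

3.6075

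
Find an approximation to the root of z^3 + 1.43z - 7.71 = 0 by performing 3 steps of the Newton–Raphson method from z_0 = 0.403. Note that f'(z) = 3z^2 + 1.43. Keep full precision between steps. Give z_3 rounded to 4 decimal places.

2.0689

Newton update: z ← z − f(z)/f'(z).
z_0 = 0.403000: f = -7.068259, f' = 1.917227 → z_1 = 0.403000 - (-7.068259)/(1.917227) = 4.089710
z_1 = 4.089710: f = 66.541641, f' = 51.607174 → z_2 = 4.089710 - (66.541641)/(51.607174) = 2.800322
z_2 = 2.800322: f = 18.254039, f' = 24.955413 → z_3 = 2.800322 - (18.254039)/(24.955413) = 2.068856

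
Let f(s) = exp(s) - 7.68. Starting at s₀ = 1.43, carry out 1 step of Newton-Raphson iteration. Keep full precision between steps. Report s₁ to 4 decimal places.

Newton update: s ← s − f(s)/f'(s).
f'(s) = exp(s)
s_0 = 1.430000: f = -3.501301, f' = 4.178699 → s_1 = 1.430000 - (-3.501301)/(4.178699) = 2.267893

2.2679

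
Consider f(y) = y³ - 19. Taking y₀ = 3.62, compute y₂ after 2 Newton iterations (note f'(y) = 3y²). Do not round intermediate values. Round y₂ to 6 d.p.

2.685912

Newton update: y ← y − f(y)/f'(y).
y_0 = 3.620000: f = 28.437928, f' = 39.313200 → y_1 = 3.620000 - (28.437928)/(39.313200) = 2.896632
y_1 = 2.896632: f = 5.304113, f' = 25.171423 → y_2 = 2.896632 - (5.304113)/(25.171423) = 2.685912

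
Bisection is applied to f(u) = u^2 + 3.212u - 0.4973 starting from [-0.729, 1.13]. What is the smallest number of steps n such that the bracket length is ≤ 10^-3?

11

Initial width b − a = 1.13 − -0.729 = 1.859000.
After n steps the width is (b−a)/2^n; need (b−a)/2^n ≤ 10^-3.
So n ≥ log₂(1.859000/10^-3) = log₂(1859.0000) ≈ 10.8603.
Hence n = 11.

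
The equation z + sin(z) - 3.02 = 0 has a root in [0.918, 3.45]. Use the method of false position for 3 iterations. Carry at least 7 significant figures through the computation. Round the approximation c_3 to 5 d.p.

2.85077

f(0.918000) = -1.307612, f(3.450000) = 0.126458
step 1: c = 3.226724, f(c) = 0.121695 > 0 → new bracket [0.918000, 3.226724]
step 2: c = 3.030153, f(c) = 0.121362 > 0 → new bracket [0.918000, 3.030153]
step 3: c = 2.850768, f(c) = 0.117510 > 0 → new bracket [0.918000, 2.850768]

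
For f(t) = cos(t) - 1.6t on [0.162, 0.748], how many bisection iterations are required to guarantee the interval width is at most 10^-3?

Initial width b − a = 0.748 − 0.162 = 0.586000.
After n steps the width is (b−a)/2^n; need (b−a)/2^n ≤ 10^-3.
So n ≥ log₂(0.586000/10^-3) = log₂(586.0000) ≈ 9.1948.
Hence n = 10.

10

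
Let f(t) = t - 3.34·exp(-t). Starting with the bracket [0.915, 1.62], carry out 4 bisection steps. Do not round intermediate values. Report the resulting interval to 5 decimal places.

f(0.915000) = -0.422726, f(1.620000) = 0.959018 (opposite signs)
step 1: m = 1.267500, f(m) = 0.327175 > 0 → root in [0.915000, 1.267500]
step 2: m = 1.091250, f(m) = -0.030310 < 0 → root in [1.091250, 1.267500]
step 3: m = 1.179375, f(m) = 0.152422 > 0 → root in [1.091250, 1.179375]
step 4: m = 1.135312, f(m) = 0.062098 > 0 → root in [1.091250, 1.135312]

[1.09125, 1.13531]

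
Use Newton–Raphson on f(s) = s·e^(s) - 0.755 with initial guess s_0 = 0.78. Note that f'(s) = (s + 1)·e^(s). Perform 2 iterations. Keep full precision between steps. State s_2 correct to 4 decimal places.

0.4747

s_0 = 0.780000: f = 0.946548, f' = 3.883021 → s_1 = 0.780000 - (0.946548)/(3.883021) = 0.536234
s_1 = 0.536234: f = 0.161722, f' = 2.626279 → s_2 = 0.536234 - (0.161722)/(2.626279) = 0.474655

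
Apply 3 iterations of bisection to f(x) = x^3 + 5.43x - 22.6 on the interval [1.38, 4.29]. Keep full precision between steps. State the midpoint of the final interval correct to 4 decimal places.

2.2894

f(1.380000) = -12.478528, f(4.290000) = 79.648289 (opposite signs)
step 1: m = 2.835000, f(m) = 15.579583 > 0 → root in [1.380000, 2.835000]
step 2: m = 2.107500, f(m) = -1.795695 < 0 → root in [2.107500, 2.835000]
step 3: m = 2.471250, f(m) = 5.911000 > 0 → root in [2.107500, 2.471250]
Midpoint of [2.107500, 2.471250] = 2.289375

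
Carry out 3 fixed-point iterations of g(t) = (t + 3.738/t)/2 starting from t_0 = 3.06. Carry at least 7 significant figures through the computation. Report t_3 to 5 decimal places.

1.93342

t_1 = g(3.060000) = 2.140784
t_2 = g(2.140784) = 1.943437
t_3 = g(1.943437) = 1.933417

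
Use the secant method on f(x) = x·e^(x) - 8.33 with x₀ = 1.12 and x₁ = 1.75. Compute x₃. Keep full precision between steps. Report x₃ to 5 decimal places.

f(x_0) = -4.897363, f(x_1) = 1.740555
x_2 = 1.750000 - (1.740555)·(1.750000 - 1.120000)/(1.740555 - (-4.897363)) = 1.584805; f(x_2) = -0.598780
x_3 = 1.584805 - (-0.598780)·(1.584805 - 1.750000)/(-0.598780 - (1.740555)) = 1.627089; f(x_3) = -0.049684

1.62709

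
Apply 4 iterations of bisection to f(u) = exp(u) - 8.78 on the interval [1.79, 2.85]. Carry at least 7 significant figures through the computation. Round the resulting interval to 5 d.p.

[2.12125, 2.18750]

f(1.790000) = -2.790548, f(2.850000) = 8.507782 (opposite signs)
step 1: m = 2.320000, f(m) = 1.395674 > 0 → root in [1.790000, 2.320000]
step 2: m = 2.055000, f(m) = -0.973162 < 0 → root in [2.055000, 2.320000]
step 3: m = 2.187500, f(m) = 0.132903 > 0 → root in [2.055000, 2.187500]
step 4: m = 2.121250, f(m) = -0.438442 < 0 → root in [2.121250, 2.187500]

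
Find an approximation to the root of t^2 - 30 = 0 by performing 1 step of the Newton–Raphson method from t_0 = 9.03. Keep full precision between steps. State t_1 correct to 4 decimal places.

f'(t) = 2t
t_0 = 9.030000: f = 51.540900, f' = 18.060000 → t_1 = 9.030000 - (51.540900)/(18.060000) = 6.176130

6.1761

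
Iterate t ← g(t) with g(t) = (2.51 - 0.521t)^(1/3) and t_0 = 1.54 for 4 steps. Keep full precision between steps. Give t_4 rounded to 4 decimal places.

1.2317

t_1 = g(1.540000) = 1.195273
t_2 = g(1.195273) = 1.235788
t_3 = g(1.235788) = 1.231164
t_4 = g(1.231164) = 1.231693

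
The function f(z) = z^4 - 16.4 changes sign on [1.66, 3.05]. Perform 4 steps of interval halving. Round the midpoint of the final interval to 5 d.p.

2.05094

f(1.660000) = -8.806669, f(3.050000) = 70.136506 (opposite signs)
step 1: m = 2.355000, f(m) = 14.358393 > 0 → root in [1.660000, 2.355000]
step 2: m = 2.007500, f(m) = -0.158647 < 0 → root in [2.007500, 2.355000]
step 3: m = 2.181250, f(m) = 6.237151 > 0 → root in [2.007500, 2.181250]
step 4: m = 2.094375, f(m) = 2.840563 > 0 → root in [2.007500, 2.094375]
Midpoint of [2.007500, 2.094375] = 2.050937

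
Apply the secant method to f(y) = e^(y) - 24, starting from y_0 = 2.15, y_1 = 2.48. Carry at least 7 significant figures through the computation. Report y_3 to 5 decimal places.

f(y_0) = -15.415142, f(y_1) = -12.058736
y_2 = 2.480000 - (-12.058736)·(2.480000 - 2.150000)/(-12.058736 - (-15.415142)) = 3.665608; f(y_2) = 15.079900
y_3 = 3.665608 - (15.079900)·(3.665608 - 2.480000)/(15.079900 - (-12.058736)) = 3.006811; f(y_3) = -3.777190

3.00681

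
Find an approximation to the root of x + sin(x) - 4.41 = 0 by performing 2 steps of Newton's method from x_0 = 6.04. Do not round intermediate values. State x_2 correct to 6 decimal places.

5.263851

Newton update: x ← x − f(x)/f'(x).
f'(x) = 1 + cos(x)
x_0 = 6.040000: f = 1.389205, f' = 1.970576 → x_1 = 6.040000 - (1.389205)/(1.970576) = 5.335026
x_1 = 5.335026: f = 0.112683, f' = 1.583179 → x_2 = 5.335026 - (0.112683)/(1.583179) = 5.263851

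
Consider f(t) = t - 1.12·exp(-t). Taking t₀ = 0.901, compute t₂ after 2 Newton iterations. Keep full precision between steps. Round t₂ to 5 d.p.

0.60906

f'(t) = 1 + 1.12·exp(-t)
t_0 = 0.901000: f = 0.446097, f' = 1.454903 → t_1 = 0.901000 - (0.446097)/(1.454903) = 0.594384
t_1 = 0.594384: f = -0.023747, f' = 1.618131 → t_2 = 0.594384 - (-0.023747)/(1.618131) = 0.609059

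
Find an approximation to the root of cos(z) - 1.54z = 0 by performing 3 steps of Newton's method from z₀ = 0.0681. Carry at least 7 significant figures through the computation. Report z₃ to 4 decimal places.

0.5527

f'(z) = -sin(z) - 1.54
z_0 = 0.068100: f = 0.892808, f' = -1.608047 → z_1 = 0.068100 - (0.892808)/(-1.608047) = 0.623313
z_1 = 0.623313: f = -0.147952, f' = -2.123728 → z_2 = 0.623313 - (-0.147952)/(-2.123728) = 0.553646
z_2 = 0.553646: f = -0.002002, f' = -2.065792 → z_3 = 0.553646 - (-0.002002)/(-2.065792) = 0.552677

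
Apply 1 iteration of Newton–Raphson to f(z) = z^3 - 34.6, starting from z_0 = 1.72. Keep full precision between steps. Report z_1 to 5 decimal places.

Newton update: z ← z − f(z)/f'(z).
f'(z) = 3z^2
z_0 = 1.720000: f = -29.511552, f' = 8.875200 → z_1 = 1.720000 - (-29.511552)/(8.875200) = 5.045170

5.04517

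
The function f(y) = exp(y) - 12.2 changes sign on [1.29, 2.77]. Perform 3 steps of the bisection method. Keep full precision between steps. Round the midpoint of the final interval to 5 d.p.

f(1.290000) = -8.567213, f(2.770000) = 3.758634 (opposite signs)
step 1: m = 2.030000, f(m) = -4.585914 < 0 → root in [2.030000, 2.770000]
step 2: m = 2.400000, f(m) = -1.176824 < 0 → root in [2.400000, 2.770000]
step 3: m = 2.585000, f(m) = 1.063289 > 0 → root in [2.400000, 2.585000]
Midpoint of [2.400000, 2.585000] = 2.492500

2.49250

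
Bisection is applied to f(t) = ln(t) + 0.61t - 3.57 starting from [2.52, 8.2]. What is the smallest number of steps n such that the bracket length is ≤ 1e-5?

Initial width b − a = 8.2 − 2.52 = 5.680000.
After n steps the width is (b−a)/2^n; need (b−a)/2^n ≤ 1e-5.
So n ≥ log₂(5.680000/1e-5) = log₂(568000.0000) ≈ 19.1155.
Hence n = 20.

20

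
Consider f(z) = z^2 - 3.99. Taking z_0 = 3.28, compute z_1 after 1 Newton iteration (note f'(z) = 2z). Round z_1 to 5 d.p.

z_0 = 3.280000: f = 6.768400, f' = 6.560000 → z_1 = 3.280000 - (6.768400)/(6.560000) = 2.248232

2.24823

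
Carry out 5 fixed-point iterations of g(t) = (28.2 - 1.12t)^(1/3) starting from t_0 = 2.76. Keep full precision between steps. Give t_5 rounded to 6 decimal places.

2.921217

t_1 = g(2.760000) = 2.928253
t_2 = g(2.928253) = 2.920909
t_3 = g(2.920909) = 2.921231
t_4 = g(2.921231) = 2.921217
t_5 = g(2.921217) = 2.921217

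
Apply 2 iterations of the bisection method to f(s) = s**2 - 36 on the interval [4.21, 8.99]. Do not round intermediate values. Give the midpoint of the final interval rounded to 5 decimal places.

6.00250

f(4.210000) = -18.275900, f(8.990000) = 44.820100 (opposite signs)
step 1: m = 6.600000, f(m) = 7.560000 > 0 → root in [4.210000, 6.600000]
step 2: m = 5.405000, f(m) = -6.785975 < 0 → root in [5.405000, 6.600000]
Midpoint of [5.405000, 6.600000] = 6.002500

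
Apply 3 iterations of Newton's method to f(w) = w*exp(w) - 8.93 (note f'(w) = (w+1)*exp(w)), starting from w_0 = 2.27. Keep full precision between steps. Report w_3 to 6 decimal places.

1.674429

w_0 = 2.270000: f = 13.042240, f' = 31.651641 → w_1 = 2.270000 - (13.042240)/(31.651641) = 1.857944
w_1 = 1.857944: f = 2.980435, f' = 18.320980 → w_2 = 1.857944 - (2.980435)/(18.320980) = 1.695265
w_2 = 1.695265: f = 0.305962, f' = 14.684054 → w_3 = 1.695265 - (0.305962)/(14.684054) = 1.674429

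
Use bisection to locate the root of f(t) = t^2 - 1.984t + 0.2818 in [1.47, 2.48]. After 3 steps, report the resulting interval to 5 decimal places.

f(1.470000) = -0.473780, f(2.480000) = 1.511880 (opposite signs)
step 1: m = 1.975000, f(m) = 0.264025 > 0 → root in [1.470000, 1.975000]
step 2: m = 1.722500, f(m) = -0.168634 < 0 → root in [1.722500, 1.975000]
step 3: m = 1.848750, f(m) = 0.031757 > 0 → root in [1.722500, 1.848750]

[1.72250, 1.84875]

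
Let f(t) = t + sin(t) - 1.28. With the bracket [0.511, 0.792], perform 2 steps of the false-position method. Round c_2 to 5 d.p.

0.66393

False-position update: c = (a·f(b) − b·f(a))/(f(b) − f(a)); replace the endpoint whose sign matches f(c).
f(0.511000) = -0.279950, f(0.792000) = 0.223760
step 1: c = 0.667173, f(c) = 0.005941 > 0 → new bracket [0.511000, 0.667173]
step 2: c = 0.663928, f(c) = 0.000143 > 0 → new bracket [0.511000, 0.663928]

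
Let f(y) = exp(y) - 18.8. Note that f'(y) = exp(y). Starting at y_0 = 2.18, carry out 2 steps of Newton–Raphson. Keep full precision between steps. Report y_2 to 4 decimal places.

2.9950

Newton update: y ← y − f(y)/f'(y).
y_0 = 2.180000: f = -9.953694, f' = 8.846306 → y_1 = 2.180000 - (-9.953694)/(8.846306) = 3.305181
y_1 = 3.305181: f = 8.453468, f' = 27.253468 → y_2 = 3.305181 - (8.453468)/(27.253468) = 2.995001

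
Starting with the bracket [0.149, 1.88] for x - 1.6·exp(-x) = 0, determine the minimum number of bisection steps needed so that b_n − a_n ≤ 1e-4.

15

Initial width b − a = 1.88 − 0.149 = 1.731000.
After n steps the width is (b−a)/2^n; need (b−a)/2^n ≤ 1e-4.
So n ≥ log₂(1.731000/1e-4) = log₂(17310.0000) ≈ 14.0793.
Hence n = 15.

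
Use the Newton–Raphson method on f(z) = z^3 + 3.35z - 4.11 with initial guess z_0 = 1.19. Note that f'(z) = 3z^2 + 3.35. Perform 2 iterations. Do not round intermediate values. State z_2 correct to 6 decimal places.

0.961761

Newton update: z ← z − f(z)/f'(z).
z_0 = 1.190000: f = 1.561659, f' = 7.598300 → z_1 = 1.190000 - (1.561659)/(7.598300) = 0.984473
z_1 = 0.984473: f = 0.142120, f' = 6.257559 → z_2 = 0.984473 - (0.142120)/(6.257559) = 0.961761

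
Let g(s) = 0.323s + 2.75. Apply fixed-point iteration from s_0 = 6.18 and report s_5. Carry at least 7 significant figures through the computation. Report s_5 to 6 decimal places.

s_1 = g(6.180000) = 4.746140
s_2 = g(4.746140) = 4.283003
s_3 = g(4.283003) = 4.133410
s_4 = g(4.133410) = 4.085091
s_5 = g(4.085091) = 4.069485

4.069485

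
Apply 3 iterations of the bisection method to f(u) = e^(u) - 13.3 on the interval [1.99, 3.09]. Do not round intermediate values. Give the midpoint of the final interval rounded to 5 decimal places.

f(1.990000) = -5.984466, f(3.090000) = 8.677078 (opposite signs)
step 1: m = 2.540000, f(m) = -0.620329 < 0 → root in [2.540000, 3.090000]
step 2: m = 2.815000, f(m) = 3.393176 > 0 → root in [2.540000, 2.815000]
step 3: m = 2.677500, f(m) = 1.248676 > 0 → root in [2.540000, 2.677500]
Midpoint of [2.540000, 2.677500] = 2.608750

2.60875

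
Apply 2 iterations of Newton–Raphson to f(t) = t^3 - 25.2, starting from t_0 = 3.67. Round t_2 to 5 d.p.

2.93795

f'(t) = 3t^2
t_0 = 3.670000: f = 24.230863, f' = 40.406700 → t_1 = 3.670000 - (24.230863)/(40.406700) = 3.070326
t_1 = 3.070326: f = 3.743651, f' = 28.280698 → t_2 = 3.070326 - (3.743651)/(28.280698) = 2.937951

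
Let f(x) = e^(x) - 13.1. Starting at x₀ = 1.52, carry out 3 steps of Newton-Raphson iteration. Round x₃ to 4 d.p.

2.6028

f'(x) = e^(x)
x_0 = 1.520000: f = -8.527775, f' = 4.572225 → x_1 = 1.520000 - (-8.527775)/(4.572225) = 3.385126
x_1 = 3.385126: f = 16.421704, f' = 29.521704 → x_2 = 3.385126 - (16.421704)/(29.521704) = 2.828867
x_2 = 2.828867: f = 3.826273, f' = 16.926273 → x_3 = 2.828867 - (3.826273)/(16.926273) = 2.602812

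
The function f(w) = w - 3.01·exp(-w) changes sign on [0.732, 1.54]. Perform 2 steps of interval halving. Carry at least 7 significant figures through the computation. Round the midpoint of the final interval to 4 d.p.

1.0350

f(0.732000) = -0.715648, f(1.540000) = 0.894713 (opposite signs)
step 1: m = 1.136000, f(m) = 0.169486 > 0 → root in [0.732000, 1.136000]
step 2: m = 0.934000, f(m) = -0.248866 < 0 → root in [0.934000, 1.136000]
Midpoint of [0.934000, 1.136000] = 1.035000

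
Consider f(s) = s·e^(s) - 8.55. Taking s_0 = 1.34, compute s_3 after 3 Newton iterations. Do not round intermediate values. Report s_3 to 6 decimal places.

Newton update: s ← s − f(s)/f'(s).
f'(s) = (s + 1)·e^(s)
s_0 = 1.340000: f = -3.432482, f' = 8.936562 → s_1 = 1.340000 - (-3.432482)/(8.936562) = 1.724094
s_1 = 1.724094: f = 1.117754, f' = 15.275194 → s_2 = 1.724094 - (1.117754)/(15.275194) = 1.650920
s_2 = 1.650920: f = 0.054216, f' = 13.815987 → s_3 = 1.650920 - (0.054216)/(13.815987) = 1.646996

1.646996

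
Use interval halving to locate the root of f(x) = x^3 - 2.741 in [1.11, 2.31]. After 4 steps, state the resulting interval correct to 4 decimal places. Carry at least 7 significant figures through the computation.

f(1.110000) = -1.373369, f(2.310000) = 9.585391 (opposite signs)
step 1: m = 1.710000, f(m) = 2.259211 > 0 → root in [1.110000, 1.710000]
step 2: m = 1.410000, f(m) = 0.062221 > 0 → root in [1.110000, 1.410000]
step 3: m = 1.260000, f(m) = -0.740624 < 0 → root in [1.260000, 1.410000]
step 4: m = 1.335000, f(m) = -0.361730 < 0 → root in [1.335000, 1.410000]

[1.3350, 1.4100]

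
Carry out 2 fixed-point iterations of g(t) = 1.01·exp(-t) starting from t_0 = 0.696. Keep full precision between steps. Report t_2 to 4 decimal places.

0.6104

t_1 = g(0.696000) = 0.503561
t_2 = g(0.503561) = 0.610418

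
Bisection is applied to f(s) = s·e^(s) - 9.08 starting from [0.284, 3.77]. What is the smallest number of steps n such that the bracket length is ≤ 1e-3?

Initial width b − a = 3.77 − 0.284 = 3.486000.
After n steps the width is (b−a)/2^n; need (b−a)/2^n ≤ 1e-3.
So n ≥ log₂(3.486000/1e-3) = log₂(3486.0000) ≈ 11.7674.
Hence n = 12.

12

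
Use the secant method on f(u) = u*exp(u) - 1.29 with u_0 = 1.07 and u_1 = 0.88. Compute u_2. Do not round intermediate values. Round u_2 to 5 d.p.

0.72166

f(u_0) = 1.829456, f(u_1) = 0.831592
u_2 = 0.880000 - (0.831592)·(0.880000 - 1.070000)/(0.831592 - (1.829456)) = 0.721659; f(u_2) = 0.195063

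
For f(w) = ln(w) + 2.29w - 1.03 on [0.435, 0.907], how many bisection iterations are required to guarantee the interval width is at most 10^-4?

Initial width b − a = 0.907 − 0.435 = 0.472000.
After n steps the width is (b−a)/2^n; need (b−a)/2^n ≤ 10^-4.
So n ≥ log₂(0.472000/10^-4) = log₂(4720.0000) ≈ 12.2046.
Hence n = 13.

13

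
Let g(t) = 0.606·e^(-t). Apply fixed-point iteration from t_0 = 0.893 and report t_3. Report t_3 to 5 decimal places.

0.37768

t_1 = g(0.893000) = 0.248112
t_2 = g(0.248112) = 0.472845
t_3 = g(0.472845) = 0.377675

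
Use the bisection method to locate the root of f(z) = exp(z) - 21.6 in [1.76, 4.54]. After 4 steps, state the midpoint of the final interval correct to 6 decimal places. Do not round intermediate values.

3.063125

f(1.760000) = -15.787563, f(4.540000) = 72.090800 (opposite signs)
step 1: m = 3.150000, f(m) = 1.736065 > 0 → root in [1.760000, 3.150000]
step 2: m = 2.455000, f(m) = -9.953566 < 0 → root in [2.455000, 3.150000]
step 3: m = 2.802500, f(m) = -5.114190 < 0 → root in [2.802500, 3.150000]
step 4: m = 2.976250, f(m) = -1.985874 < 0 → root in [2.976250, 3.150000]
Midpoint of [2.976250, 3.150000] = 3.063125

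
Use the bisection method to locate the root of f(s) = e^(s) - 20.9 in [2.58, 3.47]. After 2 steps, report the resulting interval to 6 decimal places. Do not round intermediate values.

f(2.580000) = -7.702862, f(3.470000) = 11.236742 (opposite signs)
step 1: m = 3.025000, f(m) = -0.305995 < 0 → root in [3.025000, 3.470000]
step 2: m = 3.247500, f(m) = 4.825945 > 0 → root in [3.025000, 3.247500]

[3.025000, 3.247500]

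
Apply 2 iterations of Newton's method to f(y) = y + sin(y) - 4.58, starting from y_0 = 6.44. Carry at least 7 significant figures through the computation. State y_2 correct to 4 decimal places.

f'(y) = 1 + cos(y)
y_0 = 6.440000: f = 2.016173, f' = 1.987730 → y_1 = 6.440000 - (2.016173)/(1.987730) = 5.425691
y_1 = 5.425691: f = 0.089485, f' = 1.654334 → y_2 = 5.425691 - (0.089485)/(1.654334) = 5.371599

5.3716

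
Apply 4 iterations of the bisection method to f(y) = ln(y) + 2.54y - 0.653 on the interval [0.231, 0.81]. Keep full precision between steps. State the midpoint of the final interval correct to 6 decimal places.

0.502406

f(0.231000) = -1.531598, f(0.810000) = 1.193679 (opposite signs)
step 1: m = 0.520500, f(m) = 0.016105 > 0 → root in [0.231000, 0.520500]
step 2: m = 0.375750, f(m) = -0.677426 < 0 → root in [0.375750, 0.520500]
step 3: m = 0.448125, f(m) = -0.317446 < 0 → root in [0.448125, 0.520500]
step 4: m = 0.484313, f(m) = -0.147871 < 0 → root in [0.484313, 0.520500]
Midpoint of [0.484313, 0.520500] = 0.502406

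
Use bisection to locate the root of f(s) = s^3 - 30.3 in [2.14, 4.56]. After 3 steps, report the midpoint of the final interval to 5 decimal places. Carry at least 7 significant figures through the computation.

f(2.140000) = -20.499656, f(4.560000) = 64.518816 (opposite signs)
step 1: m = 3.350000, f(m) = 7.295375 > 0 → root in [2.140000, 3.350000]
step 2: m = 2.745000, f(m) = -9.616356 < 0 → root in [2.745000, 3.350000]
step 3: m = 3.047500, f(m) = -1.997087 < 0 → root in [3.047500, 3.350000]
Midpoint of [3.047500, 3.350000] = 3.198750

3.19875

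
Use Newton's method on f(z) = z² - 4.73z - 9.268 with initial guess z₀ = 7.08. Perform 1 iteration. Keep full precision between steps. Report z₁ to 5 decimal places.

f'(z) = 2z - 4.73
z_0 = 7.080000: f = 7.370000, f' = 9.430000 → z_1 = 7.080000 - (7.370000)/(9.430000) = 6.298452

6.29845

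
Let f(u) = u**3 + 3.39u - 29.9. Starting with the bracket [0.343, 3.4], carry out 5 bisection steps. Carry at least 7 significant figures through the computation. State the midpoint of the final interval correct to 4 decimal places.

2.7790

f(0.343000) = -28.696876, f(3.400000) = 20.930000 (opposite signs)
step 1: m = 1.871500, f(m) = -17.000663 < 0 → root in [1.871500, 3.400000]
step 2: m = 2.635750, f(m) = -2.653783 < 0 → root in [2.635750, 3.400000]
step 3: m = 3.017875, f(m) = 7.816103 > 0 → root in [2.635750, 3.017875]
step 4: m = 2.826812, f(m) = 2.271582 > 0 → root in [2.635750, 2.826812]
step 5: m = 2.731281, f(m) = -0.265879 < 0 → root in [2.731281, 2.826812]
Midpoint of [2.731281, 2.826812] = 2.779047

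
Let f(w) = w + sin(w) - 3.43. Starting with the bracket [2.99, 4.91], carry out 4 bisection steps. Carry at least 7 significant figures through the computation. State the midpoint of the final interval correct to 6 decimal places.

f(2.990000) = -0.288987, f(4.910000) = 0.499462 (opposite signs)
step 1: m = 3.950000, f(m) = -0.203188 < 0 → root in [3.950000, 4.910000]
step 2: m = 4.430000, f(m) = 0.039608 > 0 → root in [3.950000, 4.430000]
step 3: m = 4.190000, f(m) = -0.106630 < 0 → root in [4.190000, 4.430000]
step 4: m = 4.310000, f(m) = -0.040128 < 0 → root in [4.310000, 4.430000]
Midpoint of [4.310000, 4.430000] = 4.370000

4.370000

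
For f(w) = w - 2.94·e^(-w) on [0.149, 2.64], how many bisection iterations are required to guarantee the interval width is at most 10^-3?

12

Initial width b − a = 2.64 − 0.149 = 2.491000.
After n steps the width is (b−a)/2^n; need (b−a)/2^n ≤ 10^-3.
So n ≥ log₂(2.491000/10^-3) = log₂(2491.0000) ≈ 11.2825.
Hence n = 12.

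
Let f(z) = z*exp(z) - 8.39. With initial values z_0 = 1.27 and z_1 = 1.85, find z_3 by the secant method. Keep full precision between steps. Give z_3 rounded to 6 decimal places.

f(z_0) = -3.867717, f(z_1) = 3.375666
z_2 = 1.850000 - (3.375666)·(1.850000 - 1.270000)/(3.375666 - (-3.867717)) = 1.579700; f(z_2) = -0.722926
z_3 = 1.579700 - (-0.722926)·(1.579700 - 1.850000)/(-0.722926 - (3.375666)) = 1.627377; f(z_3) = -0.105834

1.627377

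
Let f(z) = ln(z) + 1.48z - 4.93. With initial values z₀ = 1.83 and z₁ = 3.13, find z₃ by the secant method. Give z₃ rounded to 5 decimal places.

2.66776

Secant update: z_(k+1) = z_k − f(z_k)·(z_k − z_(k-1))/(f(z_k) − f(z_(k-1))).
f(z_0) = -1.617284, f(z_1) = 0.843433
z_2 = 3.130000 - (0.843433)·(3.130000 - 1.830000)/(0.843433 - (-1.617284)) = 2.684413; f(z_2) = 0.030394
z_3 = 2.684413 - (0.030394)·(2.684413 - 3.130000)/(0.030394 - (0.843433)) = 2.667756; f(z_3) = -0.000484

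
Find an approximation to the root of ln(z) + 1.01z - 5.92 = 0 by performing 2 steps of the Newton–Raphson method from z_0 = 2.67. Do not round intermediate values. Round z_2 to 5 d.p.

4.39523

f'(z) = 1/z + 1.01
z_0 = 2.670000: f = -2.241222, f' = 1.384532 → z_1 = 2.670000 - (-2.241222)/(1.384532) = 4.288758
z_1 = 4.288758: f = -0.132358, f' = 1.243168 → z_2 = 4.288758 - (-0.132358)/(1.243168) = 4.395226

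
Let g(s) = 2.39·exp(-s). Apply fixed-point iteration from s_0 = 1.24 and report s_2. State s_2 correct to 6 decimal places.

1.196816

s_1 = g(1.240000) = 0.691628
s_2 = g(0.691628) = 1.196816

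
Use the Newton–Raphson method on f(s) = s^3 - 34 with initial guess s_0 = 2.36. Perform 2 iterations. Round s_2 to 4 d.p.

f'(s) = 3s^2
s_0 = 2.360000: f = -20.855744, f' = 16.708800 → s_1 = 2.360000 - (-20.855744)/(16.708800) = 3.608189
s_1 = 3.608189: f = 12.975122, f' = 39.057088 → s_2 = 3.608189 - (12.975122)/(39.057088) = 3.275980

3.2760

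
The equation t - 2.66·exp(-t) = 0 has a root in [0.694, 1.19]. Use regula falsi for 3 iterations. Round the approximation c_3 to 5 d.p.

0.98928

f(0.694000) = -0.634866, f(1.190000) = 0.380771
step 1: c = 1.004045, f(c) = 0.029436 > 0 → new bracket [0.694000, 1.004045]
step 2: c = 0.990307, f(c) = 0.002216 > 0 → new bracket [0.694000, 0.990307]
step 3: c = 0.989276, f(c) = 0.000166 > 0 → new bracket [0.694000, 0.989276]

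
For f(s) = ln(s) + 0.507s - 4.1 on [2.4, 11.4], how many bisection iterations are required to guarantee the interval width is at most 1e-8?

Initial width b − a = 11.4 − 2.4 = 9.000000.
After n steps the width is (b−a)/2^n; need (b−a)/2^n ≤ 1e-8.
So n ≥ log₂(9.000000/1e-8) = log₂(900000000.0000) ≈ 29.7453.
Hence n = 30.

30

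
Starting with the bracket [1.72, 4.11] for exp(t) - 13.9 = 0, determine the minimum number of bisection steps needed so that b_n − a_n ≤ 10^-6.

22

Initial width b − a = 4.11 − 1.72 = 2.390000.
After n steps the width is (b−a)/2^n; need (b−a)/2^n ≤ 10^-6.
So n ≥ log₂(2.390000/10^-6) = log₂(2390000.0000) ≈ 21.1886.
Hence n = 22.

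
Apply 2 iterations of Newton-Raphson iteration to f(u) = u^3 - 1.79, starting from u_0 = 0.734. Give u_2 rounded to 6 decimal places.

1.298550

f'(u) = 3u^2
u_0 = 0.734000: f = -1.394553, f' = 1.616268 → u_1 = 0.734000 - (-1.394553)/(1.616268) = 1.596823
u_1 = 1.596823: f = 2.281649, f' = 7.649530 → u_2 = 1.596823 - (2.281649)/(7.649530) = 1.298550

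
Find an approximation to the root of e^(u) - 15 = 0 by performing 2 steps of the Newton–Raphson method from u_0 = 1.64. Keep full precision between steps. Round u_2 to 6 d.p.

2.980699

Newton update: u ← u − f(u)/f'(u).
f'(u) = e^(u)
u_0 = 1.640000: f = -9.844830, f' = 5.155170 → u_1 = 1.640000 - (-9.844830)/(5.155170) = 3.549701
u_1 = 3.549701: f = 19.802897, f' = 34.802897 → u_2 = 3.549701 - (19.802897)/(34.802897) = 2.980699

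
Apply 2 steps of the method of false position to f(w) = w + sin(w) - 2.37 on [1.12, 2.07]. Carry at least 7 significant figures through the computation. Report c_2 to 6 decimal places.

f(1.120000) = -0.349900, f(2.070000) = 0.577964
step 1: c = 1.478247, f(c) = 0.103968 > 0 → new bracket [1.120000, 1.478247]
step 2: c = 1.396183, f(c) = 0.010977 > 0 → new bracket [1.120000, 1.396183]

1.396183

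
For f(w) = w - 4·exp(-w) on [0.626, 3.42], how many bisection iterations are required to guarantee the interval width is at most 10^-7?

25

Initial width b − a = 3.42 − 0.626 = 2.794000.
After n steps the width is (b−a)/2^n; need (b−a)/2^n ≤ 10^-7.
So n ≥ log₂(2.794000/10^-7) = log₂(27940000.0000) ≈ 24.7358.
Hence n = 25.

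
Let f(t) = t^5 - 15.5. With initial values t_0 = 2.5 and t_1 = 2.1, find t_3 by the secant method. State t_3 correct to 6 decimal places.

1.791201

f(t_0) = 82.156250, f(t_1) = 25.341010
t_2 = 2.100000 - (25.341010)·(2.100000 - 2.500000)/(25.341010 - (82.156250)) = 1.921590; f(t_2) = 10.700146
t_3 = 1.921590 - (10.700146)·(1.921590 - 2.100000)/(10.700146 - (25.341010)) = 1.791201; f(t_3) = 2.938317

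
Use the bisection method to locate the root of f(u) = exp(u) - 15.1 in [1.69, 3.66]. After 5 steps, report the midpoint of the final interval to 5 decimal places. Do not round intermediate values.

2.70578

f(1.690000) = -9.680519, f(3.660000) = 23.761343 (opposite signs)
step 1: m = 2.675000, f(m) = -0.587650 < 0 → root in [2.675000, 3.660000]
step 2: m = 3.167500, f(m) = 8.648040 > 0 → root in [2.675000, 3.167500]
step 3: m = 2.921250, f(m) = 3.464479 > 0 → root in [2.675000, 2.921250]
step 4: m = 2.798125, f(m) = 1.313842 > 0 → root in [2.675000, 2.798125]
step 5: m = 2.736562, f(m) = 0.333840 > 0 → root in [2.675000, 2.736562]
Midpoint of [2.675000, 2.736562] = 2.705781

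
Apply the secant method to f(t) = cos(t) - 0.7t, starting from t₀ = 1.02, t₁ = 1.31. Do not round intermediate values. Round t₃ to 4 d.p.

0.8948

f(t_0) = -0.190634, f(t_1) = -0.659150
t_2 = 1.310000 - (-0.659150)·(1.310000 - 1.020000)/(-0.659150 - (-0.190634)) = 0.902002; f(t_2) = -0.011361
t_3 = 0.902002 - (-0.011361)·(0.902002 - 1.310000)/(-0.011361 - (-0.659150)) = 0.894847; f(t_3) = -0.000754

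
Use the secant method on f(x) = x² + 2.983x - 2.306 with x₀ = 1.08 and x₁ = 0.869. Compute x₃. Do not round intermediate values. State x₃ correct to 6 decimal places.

0.638086

Secant update: x_(k+1) = x_k − f(x_k)·(x_k − x_(k-1))/(f(x_k) − f(x_(k-1))).
f(x_0) = 2.082040, f(x_1) = 1.041388
x_2 = 0.869000 - (1.041388)·(0.869000 - 1.080000)/(1.041388 - (2.082040)) = 0.657851; f(x_2) = 0.089136
x_3 = 0.657851 - (0.089136)·(0.657851 - 0.869000)/(0.089136 - (1.041388)) = 0.638086; f(x_3) = 0.004564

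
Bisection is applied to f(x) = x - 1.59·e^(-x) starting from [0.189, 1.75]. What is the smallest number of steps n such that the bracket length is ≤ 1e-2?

Initial width b − a = 1.75 − 0.189 = 1.561000.
After n steps the width is (b−a)/2^n; need (b−a)/2^n ≤ 1e-2.
So n ≥ log₂(1.561000/1e-2) = log₂(156.1000) ≈ 7.2863.
Hence n = 8.

8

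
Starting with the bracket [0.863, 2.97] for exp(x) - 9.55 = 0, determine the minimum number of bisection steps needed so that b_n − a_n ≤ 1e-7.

Initial width b − a = 2.97 − 0.863 = 2.107000.
After n steps the width is (b−a)/2^n; need (b−a)/2^n ≤ 1e-7.
So n ≥ log₂(2.107000/1e-7) = log₂(21070000.0000) ≈ 24.3287.
Hence n = 25.

25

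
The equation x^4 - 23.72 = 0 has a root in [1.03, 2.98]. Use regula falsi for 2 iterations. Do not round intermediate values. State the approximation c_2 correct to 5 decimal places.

1.92593

f(1.030000) = -22.594491, f(2.980000) = 55.141504
step 1: c = 1.596781, f(c) = -17.218987 < 0 → new bracket [1.596781, 2.980000]
step 2: c = 1.925933, f(c) = -9.961698 < 0 → new bracket [1.925933, 2.980000]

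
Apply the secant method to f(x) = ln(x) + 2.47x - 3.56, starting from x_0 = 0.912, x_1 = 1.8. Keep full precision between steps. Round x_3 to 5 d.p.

1.32619

f(x_0) = -1.399475, f(x_1) = 1.473787
x_2 = 1.800000 - (1.473787)·(1.800000 - 0.912000)/(1.473787 - (-1.399475)) = 1.344517; f(x_2) = 0.056991
x_3 = 1.344517 - (0.056991)·(1.344517 - 1.800000)/(0.056991 - (1.473787)) = 1.326195; f(x_3) = -0.001985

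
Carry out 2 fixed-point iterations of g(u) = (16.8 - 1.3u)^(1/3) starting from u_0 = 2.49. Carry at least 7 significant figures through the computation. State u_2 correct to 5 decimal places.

2.39279

u_1 = g(2.490000) = 2.384800
u_2 = g(2.384800) = 2.392789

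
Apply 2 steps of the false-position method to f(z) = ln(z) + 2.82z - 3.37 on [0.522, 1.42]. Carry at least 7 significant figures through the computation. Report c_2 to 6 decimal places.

False-position update: c = (a·f(b) − b·f(a))/(f(b) − f(a)); replace the endpoint whose sign matches f(c).
f(0.522000) = -2.548048, f(1.420000) = 0.985057
step 1: c = 1.169631, f(c) = 0.085046 > 0 → new bracket [0.522000, 1.169631]
step 2: c = 1.148713, f(c) = 0.008012 > 0 → new bracket [0.522000, 1.148713]

1.148713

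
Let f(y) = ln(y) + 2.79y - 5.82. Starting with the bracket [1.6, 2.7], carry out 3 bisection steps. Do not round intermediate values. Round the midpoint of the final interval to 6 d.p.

1.806250

f(1.600000) = -0.885996, f(2.700000) = 2.706252 (opposite signs)
step 1: m = 2.150000, f(m) = 0.943968 > 0 → root in [1.600000, 2.150000]
step 2: m = 1.875000, f(m) = 0.039859 > 0 → root in [1.600000, 1.875000]
step 3: m = 1.737500, f(m) = -0.419928 < 0 → root in [1.737500, 1.875000]
Midpoint of [1.737500, 1.875000] = 1.806250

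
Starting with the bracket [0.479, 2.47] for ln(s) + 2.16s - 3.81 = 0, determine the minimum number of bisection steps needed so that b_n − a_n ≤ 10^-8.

Initial width b − a = 2.47 − 0.479 = 1.991000.
After n steps the width is (b−a)/2^n; need (b−a)/2^n ≤ 10^-8.
So n ≥ log₂(1.991000/10^-8) = log₂(199100000.0000) ≈ 27.5689.
Hence n = 28.

28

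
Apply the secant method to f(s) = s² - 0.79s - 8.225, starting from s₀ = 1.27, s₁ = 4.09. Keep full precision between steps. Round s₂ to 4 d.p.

f(s_0) = -7.615400, f(s_1) = 5.272000
s_2 = 4.090000 - (5.272000)·(4.090000 - 1.270000)/(5.272000 - (-7.615400)) = 2.936389; f(s_2) = -1.922364

2.9364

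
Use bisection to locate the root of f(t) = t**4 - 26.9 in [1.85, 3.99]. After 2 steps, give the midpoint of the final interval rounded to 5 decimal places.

f(1.850000) = -15.186494, f(3.990000) = 226.549584 (opposite signs)
step 1: m = 2.920000, f(m) = 45.799497 > 0 → root in [1.850000, 2.920000]
step 2: m = 2.385000, f(m) = 5.455904 > 0 → root in [1.850000, 2.385000]
Midpoint of [1.850000, 2.385000] = 2.117500

2.11750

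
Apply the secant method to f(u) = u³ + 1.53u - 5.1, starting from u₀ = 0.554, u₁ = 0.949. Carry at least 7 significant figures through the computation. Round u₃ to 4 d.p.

1.3264

f(u_0) = -4.082349, f(u_1) = -2.793360
u_2 = 0.949000 - (-2.793360)·(0.949000 - 0.554000)/(-2.793360 - (-4.082349)) = 1.805002; f(u_2) = 3.542408
u_3 = 1.805002 - (3.542408)·(1.805002 - 0.949000)/(3.542408 - (-2.793360)) = 1.326400; f(u_3) = -0.737020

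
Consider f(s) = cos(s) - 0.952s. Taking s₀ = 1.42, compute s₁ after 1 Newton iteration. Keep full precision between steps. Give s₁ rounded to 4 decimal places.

0.8008

Newton update: s ← s − f(s)/f'(s).
f'(s) = -sin(s) - 0.952
s_0 = 1.420000: f = -1.201615, f' = -1.940652 → s_1 = 1.420000 - (-1.201615)/(-1.940652) = 0.800819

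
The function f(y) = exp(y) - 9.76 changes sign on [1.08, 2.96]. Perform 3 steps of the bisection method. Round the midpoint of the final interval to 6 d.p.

2.372500

f(1.080000) = -6.815320, f(2.960000) = 9.537972 (opposite signs)
step 1: m = 2.020000, f(m) = -2.221675 < 0 → root in [2.020000, 2.960000]
step 2: m = 2.490000, f(m) = 2.301276 > 0 → root in [2.020000, 2.490000]
step 3: m = 2.255000, f(m) = -0.224707 < 0 → root in [2.255000, 2.490000]
Midpoint of [2.255000, 2.490000] = 2.372500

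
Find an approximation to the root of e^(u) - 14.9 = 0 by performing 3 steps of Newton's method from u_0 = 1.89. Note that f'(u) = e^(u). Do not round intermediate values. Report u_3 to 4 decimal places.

Newton update: u ← u − f(u)/f'(u).
u_0 = 1.890000: f = -8.280631, f' = 6.619369 → u_1 = 1.890000 - (-8.280631)/(6.619369) = 3.140970
u_1 = 3.140970: f = 8.226287, f' = 23.126287 → u_2 = 3.140970 - (8.226287)/(23.126287) = 2.785258
u_2 = 2.785258: f = 1.304005, f' = 16.204005 → u_3 = 2.785258 - (1.304005)/(16.204005) = 2.704784

2.7048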